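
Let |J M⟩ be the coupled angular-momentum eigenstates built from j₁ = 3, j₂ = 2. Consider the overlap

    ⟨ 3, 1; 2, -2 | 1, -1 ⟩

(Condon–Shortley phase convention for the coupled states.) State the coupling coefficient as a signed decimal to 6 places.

+0.169031

√[3·4!2!0!/7! · 4!2!0!4!0!2!] = √(2304/35)
  +(−1)^0/∏(0,4,2,0,0,0)! = 1/48  (running 1/48)
⟨..|..⟩ = √(2304/35)·(1/48) = +0.169031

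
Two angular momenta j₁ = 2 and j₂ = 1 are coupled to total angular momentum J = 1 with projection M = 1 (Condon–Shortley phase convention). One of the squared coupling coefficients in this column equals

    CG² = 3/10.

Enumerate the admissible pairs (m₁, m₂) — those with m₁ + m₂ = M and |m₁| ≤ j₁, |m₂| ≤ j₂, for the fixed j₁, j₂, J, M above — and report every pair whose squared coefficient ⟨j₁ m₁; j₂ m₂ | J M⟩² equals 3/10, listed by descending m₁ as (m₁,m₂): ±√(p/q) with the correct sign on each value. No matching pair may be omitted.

(1,0): −√(3/10)

Admissible pairs with m₁+m₂ = M = 1: (0,1), (1,0), (2,-1)
  (m₁,m₂)=(2,-1): CG² = 3/5, CG = +√(3/5)
  (m₁,m₂)=(1,0): CG² = 3/10, CG = −√(3/10)   ← matches the target
  (m₁,m₂)=(0,1): CG² = 1/10, CG = +√(1/10)
Pairs with CG² = 3/10: (1,0): −√(3/10)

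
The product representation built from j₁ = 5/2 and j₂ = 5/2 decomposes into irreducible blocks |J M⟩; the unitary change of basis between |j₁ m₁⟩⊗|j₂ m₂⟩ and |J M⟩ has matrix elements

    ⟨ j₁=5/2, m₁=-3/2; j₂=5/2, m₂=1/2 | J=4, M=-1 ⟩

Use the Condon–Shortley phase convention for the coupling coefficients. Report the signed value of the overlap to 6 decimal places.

triangle: 1!*4!*4!/10! = 576/3628800
(j±m)!: 1!*4!*3!*2!*3!*5! = 207360
prefactor² = (2J+1)*Δ*N² = 10368/35
  k=0: +1/(0!*1!*4!*3!*0!*1!) = 1/144
  k=1: −1/(1!*0!*3!*2!*1!*2!) = -1/24
Σ = -5/144  ⇒  CG² = 10368/35*(-5/144)² = 5/14
CG = −√(5/14) = -0.597614

−√(5/14) ≈ -0.597614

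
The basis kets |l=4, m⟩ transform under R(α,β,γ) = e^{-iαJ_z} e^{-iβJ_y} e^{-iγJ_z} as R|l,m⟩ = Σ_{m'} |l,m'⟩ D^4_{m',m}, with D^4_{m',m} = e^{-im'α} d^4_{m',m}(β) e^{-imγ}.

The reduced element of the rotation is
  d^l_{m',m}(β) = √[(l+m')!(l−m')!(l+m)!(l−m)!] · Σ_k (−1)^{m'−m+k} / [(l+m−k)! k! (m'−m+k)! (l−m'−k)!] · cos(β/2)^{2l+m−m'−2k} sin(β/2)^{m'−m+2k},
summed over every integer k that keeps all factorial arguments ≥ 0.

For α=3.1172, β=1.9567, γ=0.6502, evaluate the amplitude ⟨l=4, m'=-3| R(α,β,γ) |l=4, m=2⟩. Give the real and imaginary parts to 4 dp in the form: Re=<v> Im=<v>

First d^4_{-3,2}(β=1.9567), then the phase factors e^{-i(-3)α} and e^{-i(2)γ}:
With c≡cos(β/2)=0.558392 and s≡sin(β/2)=0.829577, N=[1·5040·720·2]^{1/2}=2693.993318
k∈{5,6} keeps every argument non-negative
  k=5: (−1)^0·2693.9933/(240)·0.5584^3·0.8296^5 = +0.767869
  k=6: (−1)^1·2693.9933/(720)·0.5584^1·0.8296^7 = -0.564938
d^4_{-3,2}(1.9567) = +0.767869 -0.564938 = +0.202931
Phases: e^{-i·(-3)·3.1172}=-0.997324+0.073113i, e^{-i·(2)·0.6502}=+0.267113-0.963665i ⇒ D=-0.039763+0.198997i

Re=-0.0398 Im=0.1990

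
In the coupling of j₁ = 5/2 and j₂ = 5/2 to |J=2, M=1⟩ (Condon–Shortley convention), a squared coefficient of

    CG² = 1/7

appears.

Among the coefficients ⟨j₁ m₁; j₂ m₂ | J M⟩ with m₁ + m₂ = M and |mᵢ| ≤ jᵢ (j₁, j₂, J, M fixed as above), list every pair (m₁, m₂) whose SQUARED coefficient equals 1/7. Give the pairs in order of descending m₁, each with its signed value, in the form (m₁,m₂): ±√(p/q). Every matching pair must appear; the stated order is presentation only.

(3/2,-1/2): −√(1/7); (-1/2,3/2): +√(1/7)

Admissible pairs with m₁+m₂ = M = 1: (-3/2,5/2), (-1/2,3/2), (1/2,1/2), (3/2,-1/2), (5/2,-3/2)
  (m₁,m₂)=(5/2,-3/2): CG² = 5/14, CG = +√(5/14)
  (m₁,m₂)=(3/2,-1/2): CG² = 1/7, CG = −√(1/7)   ← matches the target
  (m₁,m₂)=(1/2,1/2): CG² = 0/1, CG = 0
  (m₁,m₂)=(-1/2,3/2): CG² = 1/7, CG = +√(1/7)   ← matches the target
  (m₁,m₂)=(-3/2,5/2): CG² = 5/14, CG = −√(5/14)
Pairs with CG² = 1/7: (3/2,-1/2): −√(1/7); (-1/2,3/2): +√(1/7)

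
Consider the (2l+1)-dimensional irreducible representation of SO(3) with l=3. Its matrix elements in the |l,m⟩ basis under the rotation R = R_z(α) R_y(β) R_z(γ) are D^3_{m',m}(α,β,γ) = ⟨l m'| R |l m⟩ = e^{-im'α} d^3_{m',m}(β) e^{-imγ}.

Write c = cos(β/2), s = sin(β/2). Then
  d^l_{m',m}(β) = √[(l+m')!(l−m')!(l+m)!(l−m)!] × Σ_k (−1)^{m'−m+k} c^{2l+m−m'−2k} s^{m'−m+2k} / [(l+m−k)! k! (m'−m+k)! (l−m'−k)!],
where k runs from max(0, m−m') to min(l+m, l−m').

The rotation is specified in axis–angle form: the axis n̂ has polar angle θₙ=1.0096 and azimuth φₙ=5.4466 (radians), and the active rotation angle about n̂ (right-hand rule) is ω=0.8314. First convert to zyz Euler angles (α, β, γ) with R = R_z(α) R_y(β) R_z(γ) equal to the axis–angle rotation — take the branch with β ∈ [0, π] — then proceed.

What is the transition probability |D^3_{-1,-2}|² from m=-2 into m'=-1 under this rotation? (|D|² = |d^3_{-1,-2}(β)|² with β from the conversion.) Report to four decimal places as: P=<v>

Axis–angle → zyz. n̂ = (sinθₙcosφₙ, sinθₙsinφₙ, cosθₙ) = (+0.567236, -0.628496, +0.532199), ω = 0.8314.
R = I cosω + sinω [n̂]ₓ + (1−cosω) n̂n̂ᵀ gives
  R = [+0.778786, -0.509506, -0.365919; +0.276952, +0.802677, -0.528212; +0.562842, +0.310022, +0.766222]
β = atan2(√(R₁₃²+R₂₃²), R₃₃) = 0.697856; α = atan2(R₂₃, R₁₃) mod 2π = 4.106546; γ = atan2(R₃₂, −R₃₁) mod 2π = 2.638124
Split into d^3_{-1,-2}(β=0.6979) × two z-phases.
c=cos(0.697856/2)=0.939740, s=sin(0.697856/2)=0.341891; N=√[2·24·1·120]=75.894664
k: max(0,(-2)−(-1))=0 … min(3+(-2),3−(-1))=1
  k=0: (−1)^1·75.8947/(24)·0.9397^5·0.3419^1 = -0.792365
  k=1: (−1)^2·75.8947/(12)·0.9397^3·0.3419^3 = +0.209756
d^3_{-1,-2}(0.6979) = -0.792365 +0.209756 = -0.582609
|D^3_{-1,-2}|² = |d^3_{-1,-2}(β)|² = (-0.582609)² = 0.339433 (the z-rotation phases have unit modulus)

P=0.3394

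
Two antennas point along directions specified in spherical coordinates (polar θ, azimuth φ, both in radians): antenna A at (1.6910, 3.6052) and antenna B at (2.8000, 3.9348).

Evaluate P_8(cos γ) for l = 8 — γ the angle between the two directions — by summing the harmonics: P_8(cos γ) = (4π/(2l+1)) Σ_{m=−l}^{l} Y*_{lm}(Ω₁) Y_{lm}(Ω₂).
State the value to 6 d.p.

Addition theorem: P_8(cos γ) = (4π/17) Σ_m Y*_{lm}(Ω₁) Y_{lm}(Ω₂), m = −8…8:
  m=-8: Y*=(-0.410230, -0.261365)  Y=(0.000082, -0.000005)  product (-0.000035, -0.000019)
  m=-7: Y*=(-0.233747, -0.024317)  Y=(0.000685, 0.000614)  product (-0.000145, -0.000160)
  m=-6: Y*=(0.264558, -0.099565)  Y=(0.000307, 0.006544)  product (0.000733, 0.001701)
  m=-5: Y*=(0.177950, -0.192077)  Y=(-0.022639, 0.024480)  product (0.000673, 0.008705)
  m=-4: Y*=(-0.058819, 0.201787)  Y=(-0.124110, 0.003878)  product (0.006517, -0.025272)
  m=-3: Y*=(0.048327, 0.265618)  Y=(-0.238506, -0.227585)  product (0.048924, -0.074350)
  m=-2: Y*=(-0.105803, -0.141047)  Y=(-0.008846, -0.566361)  product (-0.078948, 0.061171)
  m=-1: Y*=(-0.243588, -0.121782)  Y=(0.309801, -0.314678)  product (-0.113786, 0.038924)
  m=+0: Y*=(0.166100, -0.000000)  Y=(-0.265753, 0.000000)  product (-0.044142, 0.000000)
  m=+1: Y*=(0.243588, -0.121782)  Y=(-0.309801, -0.314678)  product (-0.113786, -0.038924)
  m=+2: Y*=(-0.105803, 0.141047)  Y=(-0.008846, 0.566361)  product (-0.078948, -0.061171)
  m=+3: Y*=(-0.048327, 0.265618)  Y=(0.238506, -0.227585)  product (0.048924, 0.074350)
  m=+4: Y*=(-0.058819, -0.201787)  Y=(-0.124110, -0.003878)  product (0.006517, 0.025272)
  m=+5: Y*=(-0.177950, -0.192077)  Y=(0.022639, 0.024480)  product (0.000673, -0.008705)
  m=+6: Y*=(0.264558, 0.099565)  Y=(0.000307, -0.006544)  product (0.000733, -0.001701)
  m=+7: Y*=(0.233747, -0.024317)  Y=(-0.000685, 0.000614)  product (-0.000145, 0.000160)
  m=+8: Y*=(-0.410230, 0.261365)  Y=(0.000082, 0.000005)  product (-0.000035, 0.000019)
Σ over m = (-0.316272, -0.000000); ×(4π/17) → (-0.233788, -0.000000). Real part: -0.233788

-0.233788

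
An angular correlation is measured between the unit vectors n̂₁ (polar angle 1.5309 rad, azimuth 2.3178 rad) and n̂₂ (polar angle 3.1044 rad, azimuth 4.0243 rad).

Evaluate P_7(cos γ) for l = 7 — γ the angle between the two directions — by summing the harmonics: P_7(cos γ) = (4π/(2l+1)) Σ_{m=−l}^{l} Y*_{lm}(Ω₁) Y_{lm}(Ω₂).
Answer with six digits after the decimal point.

0.096413

Term-by-term m-sum for l=7 (normalisation 4π/15 = 0.837758):
  term(m=-7) = (0.000000, 0.000000)   from Y*(Ω₁)=(-0.432361, -0.245626), Y(Ω₂)=(-0.000000, -0.000000)
  term(m=-6) = (0.000000, -0.000000)   from Y*(Ω₁)=(0.016958, 0.072308), Y(Ω₂)=(-0.000000, -0.000000)
  term(m=-5) = (0.000000, 0.000000)   from Y*(Ω₁)=(-0.200146, 0.296720), Y(Ω₂)=(0.000000, -0.000000)
  term(m=-4) = (0.000001, -0.000001)   from Y*(Ω₁)=(0.085906, -0.013298), Y(Ω₂)=(0.000013, -0.000005)
  term(m=-3) = (0.000057, 0.000133)   from Y*(Ω₁)=(0.250435, 0.198496), Y(Ω₂)=(0.000399, 0.000215)
  term(m=-2) = (0.000919, -0.000256)   from Y*(Ω₁)=(-0.007086, -0.092098), Y(Ω₂)=(0.001997, 0.010129)
  term(m=-1) = (0.006224, 0.045581)   from Y*(Ω₁)=(0.207562, -0.224146), Y(Ω₂)=(-0.095635, 0.116326)
  term(m=+0) = (0.100682, 0.000000)   from Y*(Ω₁)=(-0.093965, -0.000000), Y(Ω₂)=(-1.071491, 0.000000)
  term(m=+1) = (0.006224, -0.045581)   from Y*(Ω₁)=(-0.207562, -0.224146), Y(Ω₂)=(0.095635, 0.116326)
  term(m=+2) = (0.000919, 0.000256)   from Y*(Ω₁)=(-0.007086, 0.092098), Y(Ω₂)=(0.001997, -0.010129)
  term(m=+3) = (0.000057, -0.000133)   from Y*(Ω₁)=(-0.250435, 0.198496), Y(Ω₂)=(-0.000399, 0.000215)
  term(m=+4) = (0.000001, 0.000001)   from Y*(Ω₁)=(0.085906, 0.013298), Y(Ω₂)=(0.000013, 0.000005)
  term(m=+5) = (0.000000, -0.000000)   from Y*(Ω₁)=(0.200146, 0.296720), Y(Ω₂)=(-0.000000, -0.000000)
  term(m=+6) = (0.000000, 0.000000)   from Y*(Ω₁)=(0.016958, -0.072308), Y(Ω₂)=(-0.000000, 0.000000)
  term(m=+7) = (0.000000, -0.000000)   from Y*(Ω₁)=(0.432361, -0.245626), Y(Ω₂)=(0.000000, -0.000000)
Accumulated sum (0.115084, -0.000000); after 4π/(2l+1) scaling, (0.096413, -0.000000) ⇒ P_7 = 0.096413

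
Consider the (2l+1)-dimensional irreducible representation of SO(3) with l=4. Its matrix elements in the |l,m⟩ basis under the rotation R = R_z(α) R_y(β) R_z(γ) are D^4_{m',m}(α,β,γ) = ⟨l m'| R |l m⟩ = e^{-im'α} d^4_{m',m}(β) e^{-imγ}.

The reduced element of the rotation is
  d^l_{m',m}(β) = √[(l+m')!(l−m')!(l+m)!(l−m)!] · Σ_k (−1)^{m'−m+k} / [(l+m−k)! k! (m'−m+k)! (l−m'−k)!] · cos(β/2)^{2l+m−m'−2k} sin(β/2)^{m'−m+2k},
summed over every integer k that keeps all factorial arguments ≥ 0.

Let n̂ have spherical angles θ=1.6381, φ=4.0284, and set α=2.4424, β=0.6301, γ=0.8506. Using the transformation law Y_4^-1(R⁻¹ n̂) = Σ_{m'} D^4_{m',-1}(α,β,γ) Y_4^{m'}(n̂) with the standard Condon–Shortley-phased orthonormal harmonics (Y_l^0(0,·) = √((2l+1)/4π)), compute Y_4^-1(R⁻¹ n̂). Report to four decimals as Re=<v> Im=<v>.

Re=0.0683 Im=-0.0567

Need the full column D^4_{m',-1} for m'=−4..4 at α=2.4424, β=0.6301, γ=0.8506.
cos(β/2)=0.950781, sin(β/2)=0.309864
d^4_{-4,-1}: single k=3 term ⇒ +0.172985;  D = -0.063420-0.160941i
d^4_{-3,-1}: k∈[2..3] ⇒ +0.562983 -0.099661 = +0.463322;  D = -0.147424+0.439242i
d^4_{-2,-1}: k∈[1..3] ⇒ +0.923359 -0.490368 +0.034723 = +0.467714;  D = +0.399278-0.243584i
d^4_{-1,-1}: k∈[0..3] ⇒ +0.667796 -1.063938 +0.226010 -0.008002 = -0.178134;  D = +0.176096+0.026868i
d^4_{0,-1}: k∈[0..3] ⇒ -0.973306 +0.620272 -0.065881 +0.001166 = -0.417749;  D = -0.275519-0.314012i
d^4_{1,-1}: k∈[0..3] ⇒ +0.709292 -0.226010 +0.012003 -0.000085 = +0.495200;  D = -0.010400-0.495090i
d^4_{2,-1}: k∈[0..2] ⇒ -0.326912 +0.052084 -0.001106 = -0.275934;  D = +0.173117-0.214873i
d^4_{3,-1}: k∈[0..1] ⇒ +0.099661 -0.006351 = +0.093310;  D = +0.091570-0.017935i
d^4_{4,-1}: single k=0 term ⇒ -0.018373;  D = +0.016073+0.008902i
Y_4^{m'}(θ=1.6381,φ=4.0284) and Σ D·Y over m':
  (-0.0634-0.1609i)·(-0.4030+0.1730i)  (-0.1474+0.4392i)·(-0.0741-0.0387i)  (+0.3993-0.2436i)·(+0.0650+0.3159i)  (+0.1761+0.0269i)·(-0.0595+0.0730i)  (-0.2755-0.3140i)·(+0.3031+0.0000i)  (-0.0104-0.4951i)·(+0.0595+0.0730i)  (+0.1731-0.2149i)·(+0.0650-0.3159i)  (+0.0916-0.0179i)·(+0.0741-0.0387i)  (+0.0161+0.0089i)·(-0.4030-0.1730i)
Y_4^-1(R⁻¹ n̂) = +0.068321-0.056706i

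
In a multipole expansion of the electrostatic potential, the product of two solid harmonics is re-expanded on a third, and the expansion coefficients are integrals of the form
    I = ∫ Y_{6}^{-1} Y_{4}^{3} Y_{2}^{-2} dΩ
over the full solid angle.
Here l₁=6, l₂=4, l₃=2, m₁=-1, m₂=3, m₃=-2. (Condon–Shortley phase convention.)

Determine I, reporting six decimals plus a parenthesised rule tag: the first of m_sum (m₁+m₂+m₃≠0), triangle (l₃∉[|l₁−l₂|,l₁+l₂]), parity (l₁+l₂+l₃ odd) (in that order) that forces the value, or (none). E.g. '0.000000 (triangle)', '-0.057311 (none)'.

-0.035563 (none)

Rules hold: Σm=0, L=12 even, 2≤2≤10.
N = 13·9·5 = 585
Δ = 8!·4!·0!/13! = 1/6435
Racah Σ t=4..4: t=4:+1/2304 = 1/2304
⇒ 3j(6 4 2; 0 0 0)² = 5/143, sgn +1
Racah Σ t=7..7: t=7:−1/120960 = -1/120960
⇒ 3j(6 4 2; -1 3 -2)² = 1/1287, sgn -1
4πI² = N·(3j₀)²·(3jₘ)² = 25/1573
I = -1·√(0.0158932/4π) = -0.03556319
No selection rule forces the value: the integral is nonzero (none).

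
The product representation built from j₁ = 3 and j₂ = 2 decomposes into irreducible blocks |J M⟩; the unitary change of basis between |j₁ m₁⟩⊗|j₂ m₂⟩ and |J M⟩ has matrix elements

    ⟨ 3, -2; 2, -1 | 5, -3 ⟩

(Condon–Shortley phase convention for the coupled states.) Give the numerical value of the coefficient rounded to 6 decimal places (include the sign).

triangle: 0!·6!·4!/11! = 17280/39916800
(j±m)!: 1!·5!·1!·3!·2!·8! = 58060800
prefactor² = (2J+1)·Δ·N² = 276480
  k=0: +1/(0!·0!·5!·1!·1!·3!) = 1/720
Σ = 1/720  ⇒  CG² = 276480·(1/720)² = 8/15
CG = +√(8/15) = +0.730297

+0.730297  (= +√(8/15))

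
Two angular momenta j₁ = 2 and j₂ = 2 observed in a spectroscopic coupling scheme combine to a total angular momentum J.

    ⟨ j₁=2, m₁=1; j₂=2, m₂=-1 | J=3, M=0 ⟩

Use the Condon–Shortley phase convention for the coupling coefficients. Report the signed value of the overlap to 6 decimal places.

√[7·1!3!3!/8! · 3!1!1!3!3!3!] = √(81/10)
  +(−1)^0/∏(0,1,1,1,2,2)! = 1/4  (running 1/4)
  +(−1)^1/∏(1,0,0,0,3,3)! = -1/36  (running 2/9)
⟨..|..⟩ = √(81/10)·(2/9) = +0.632456

+0.632456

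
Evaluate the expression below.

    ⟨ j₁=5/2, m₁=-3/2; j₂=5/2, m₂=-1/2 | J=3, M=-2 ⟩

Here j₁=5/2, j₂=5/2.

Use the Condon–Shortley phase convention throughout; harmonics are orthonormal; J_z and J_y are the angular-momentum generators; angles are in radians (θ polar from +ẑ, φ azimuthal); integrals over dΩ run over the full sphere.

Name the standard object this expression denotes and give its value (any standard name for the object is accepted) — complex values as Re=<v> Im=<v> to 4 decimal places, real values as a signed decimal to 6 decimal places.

Clebsch–Gordan coefficient, −√(1/12) ≈ -0.288675

This is a Clebsch–Gordan (vector-coupling) coefficient.
√[7·2!3!3!/9! · 1!4!2!3!1!5!] = √(48)
  +(−1)^1/∏(1,1,3,1,0,2)! = -1/12  (running -1/12)
  +(−1)^2/∏(2,0,2,0,1,3)! = 1/24  (running -1/24)
⟨..|..⟩ = √(48)·(-1/24) = -0.288675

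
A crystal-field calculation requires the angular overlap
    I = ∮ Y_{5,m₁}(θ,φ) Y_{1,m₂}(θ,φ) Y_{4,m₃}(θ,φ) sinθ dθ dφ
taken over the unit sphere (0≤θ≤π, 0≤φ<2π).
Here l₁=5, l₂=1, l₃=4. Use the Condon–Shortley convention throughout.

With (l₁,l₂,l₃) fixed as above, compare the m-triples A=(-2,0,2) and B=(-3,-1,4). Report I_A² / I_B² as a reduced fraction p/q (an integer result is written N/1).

Same 5,1,4: normalisation and zero-m 3j drop out of the ratio.
A: Δ: 2! 8! 0! / 11! → 1/495; sum: t=1:−1/1440 = -1/1440; 3j²(5 1 4; -2 0 2) = Δ·Π!·Σ² = 7/165  (sign -1)
B: Δ: 2! 8! 0! / 11! → 1/495; sum: t=0:+1/80640 = 1/80640; 3j²(5 1 4; -3 -1 4) = Δ·Π!·Σ² = 1/495  (sign +1)
I_A²/I_B² = (7/165)/(1/495) = 21/1

21/1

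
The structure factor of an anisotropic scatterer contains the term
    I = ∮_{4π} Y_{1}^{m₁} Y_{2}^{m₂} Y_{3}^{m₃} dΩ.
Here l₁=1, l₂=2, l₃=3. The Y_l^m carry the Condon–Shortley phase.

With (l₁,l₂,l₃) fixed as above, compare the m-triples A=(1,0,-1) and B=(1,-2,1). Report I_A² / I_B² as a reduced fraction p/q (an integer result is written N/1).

6/1

Shared (l₁,l₂,l₃)=(1,2,3): N and (l;000)² cancel in I_A²/I_B².
A: Δ = 0!·2!·4!/7! = 1/105; Racah Σ t=0..0: t=0:+1/8 = 1/8; ⇒ 3j(1 2 3; 1 0 -1)² = 2/35, sgn +1
B: Δ = 0!·2!·4!/7! = 1/105; Racah Σ t=0..0: t=0:+1/48 = 1/48; ⇒ 3j(1 2 3; 1 -2 1)² = 1/105, sgn +1
I_A²/I_B² = (2/35)/(1/105) = 6/1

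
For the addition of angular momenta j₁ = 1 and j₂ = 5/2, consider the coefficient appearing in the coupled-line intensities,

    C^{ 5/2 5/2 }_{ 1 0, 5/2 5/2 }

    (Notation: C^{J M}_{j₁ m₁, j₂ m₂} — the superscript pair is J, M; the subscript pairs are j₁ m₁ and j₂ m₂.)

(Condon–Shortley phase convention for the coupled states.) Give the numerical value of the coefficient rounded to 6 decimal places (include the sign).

√[6·1!1!4!/7! · 1!1!5!0!5!0!] = √(2880/7)
  +(−1)^1/∏(1,0,0,4,1,0)! = -1/24  (running -1/24)
⟨..|..⟩ = √(2880/7)·(-1/24) = -0.845154

−√(5/7) = -0.845154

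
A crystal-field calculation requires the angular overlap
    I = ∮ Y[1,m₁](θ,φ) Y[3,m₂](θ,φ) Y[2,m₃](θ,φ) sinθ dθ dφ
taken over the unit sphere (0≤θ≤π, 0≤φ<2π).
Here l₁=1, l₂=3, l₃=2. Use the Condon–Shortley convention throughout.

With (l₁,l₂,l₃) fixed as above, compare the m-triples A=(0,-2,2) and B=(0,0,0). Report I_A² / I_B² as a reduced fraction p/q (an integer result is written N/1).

Same 1,3,2: normalisation and zero-m 3j drop out of the ratio.
A: Δ: 2! 0! 4! / 7! → 1/105; sum: t=1:−1/24 = -1/24; 3j²(1 3 2; 0 -2 2) = Δ·Π!·Σ² = 1/21  (sign -1)
B: Δ: 2! 0! 4! / 7! → 1/105; sum: t=1:−1/4 = -1/4; 3j²(1 3 2; 0 0 0) = Δ·Π!·Σ² = 3/35  (sign -1)
I_A²/I_B² = (1/21)/(3/35) = 5/9

5/9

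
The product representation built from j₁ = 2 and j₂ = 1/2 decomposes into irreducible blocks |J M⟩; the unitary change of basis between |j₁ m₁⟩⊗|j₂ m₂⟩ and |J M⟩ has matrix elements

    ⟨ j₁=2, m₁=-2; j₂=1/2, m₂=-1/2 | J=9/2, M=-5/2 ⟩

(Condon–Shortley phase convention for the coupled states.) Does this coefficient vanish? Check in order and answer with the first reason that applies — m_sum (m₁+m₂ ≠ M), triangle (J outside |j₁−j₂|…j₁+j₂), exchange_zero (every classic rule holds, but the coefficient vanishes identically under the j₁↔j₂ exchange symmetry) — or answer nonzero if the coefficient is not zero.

m-sum: m₁+m₂ = -2+(-1/2) = -5/2, M = -5/2  ✓
triangle: need |j₁−j₂| ≤ J ≤ j₁+j₂, i.e. J ∈ [3/2, 5/2]; J = 9/2 is outside ✗ ⇒ coefficient is 0

triangle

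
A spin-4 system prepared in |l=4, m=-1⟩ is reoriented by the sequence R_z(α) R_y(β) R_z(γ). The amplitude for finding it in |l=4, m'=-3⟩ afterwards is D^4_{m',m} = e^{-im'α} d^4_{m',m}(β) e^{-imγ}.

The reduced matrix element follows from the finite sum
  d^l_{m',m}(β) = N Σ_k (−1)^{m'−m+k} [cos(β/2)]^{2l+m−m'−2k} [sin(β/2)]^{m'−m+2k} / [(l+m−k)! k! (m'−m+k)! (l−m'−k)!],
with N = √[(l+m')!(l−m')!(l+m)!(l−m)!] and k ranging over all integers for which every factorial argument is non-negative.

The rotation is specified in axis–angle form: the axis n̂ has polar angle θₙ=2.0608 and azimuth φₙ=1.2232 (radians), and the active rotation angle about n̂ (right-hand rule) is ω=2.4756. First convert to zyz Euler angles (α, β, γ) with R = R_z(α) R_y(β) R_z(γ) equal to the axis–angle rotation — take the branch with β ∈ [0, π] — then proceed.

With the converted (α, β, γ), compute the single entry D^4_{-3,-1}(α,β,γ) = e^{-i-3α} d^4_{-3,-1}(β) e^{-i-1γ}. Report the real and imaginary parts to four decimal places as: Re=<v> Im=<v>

Re=0.1164 Im=-0.4219

Axis–angle → zyz. n̂ = (sinθₙcosφₙ, sinθₙsinφₙ, cosθₙ) = (+0.300556, +0.829563, -0.470629), ω = 2.4756.
R = I cosω + sinω [n̂]ₓ + (1−cosω) n̂n̂ᵀ gives
  R = [-0.624940, +0.736153, +0.259863; +0.154606, +0.442984, -0.883098; -0.765211, -0.511707, -0.390652]
β = atan2(√(R₁₃²+R₂₃²), R₃₃) = 1.972136; α = atan2(R₂₃, R₁₃) mod 2π = 4.998574; γ = atan2(R₃₂, −R₃₁) mod 2π = 5.693767
First d^4_{-3,-1}(β=1.9721), then the phase factors e^{-i(-3)α} and e^{-i(-1)γ}:
Half-angle: c=0.551973, s=0.833862. N=√(1·5040·6·120)=1904.940944
k: max(0,(-1)−(-3))=2 … min(4+(-1),4−(-3))=3
  k=2: (−1)^0·1904.9409/(240)·0.5520^6·0.8339^2 = +0.156086
  k=3: (−1)^1·1904.9409/(144)·0.5520^4·0.8339^4 = -0.593699
d^4_{-3,-1}(1.9721) = +0.156086 -0.593699 = -0.437613
Phases: e^{-i·(-3)·4.9986}=-0.756900+0.653531i, e^{-i·(-1)·5.6938}=+0.831264-0.555877i ⇒ D=+0.116362-0.421859i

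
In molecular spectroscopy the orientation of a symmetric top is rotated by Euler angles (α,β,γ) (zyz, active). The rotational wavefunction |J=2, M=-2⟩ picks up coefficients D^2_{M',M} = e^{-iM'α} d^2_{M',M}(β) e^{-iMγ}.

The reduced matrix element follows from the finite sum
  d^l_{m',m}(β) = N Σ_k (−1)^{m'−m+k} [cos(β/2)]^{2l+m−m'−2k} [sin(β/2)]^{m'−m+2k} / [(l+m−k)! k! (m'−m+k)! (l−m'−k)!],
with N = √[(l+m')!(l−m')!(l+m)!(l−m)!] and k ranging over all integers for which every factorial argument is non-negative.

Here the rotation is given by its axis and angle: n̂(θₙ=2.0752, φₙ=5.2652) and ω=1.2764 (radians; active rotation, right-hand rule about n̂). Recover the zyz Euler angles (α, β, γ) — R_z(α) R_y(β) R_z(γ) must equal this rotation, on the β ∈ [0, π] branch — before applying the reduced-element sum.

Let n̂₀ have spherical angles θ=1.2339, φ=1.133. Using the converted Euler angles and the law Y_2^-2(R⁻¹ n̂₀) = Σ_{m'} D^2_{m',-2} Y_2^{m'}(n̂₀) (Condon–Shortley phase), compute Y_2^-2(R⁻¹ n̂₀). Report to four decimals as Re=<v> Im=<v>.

Axis–angle → zyz. n̂ = (sinθₙcosφₙ, sinθₙsinφₙ, cosθₙ) = (+0.459689, -0.745064, -0.483285), ω = 1.2764.
R = I cosω + sinω [n̂]ₓ + (1−cosω) n̂n̂ᵀ gives
  R = [+0.440161, +0.219375, -0.870708; -0.705611, +0.684208, -0.184315; +0.555311, +0.695510, +0.455955]
β = atan2(√(R₁₃²+R₂₃²), R₃₃) = 1.097351; α = atan2(R₂₃, R₁₃) mod 2π = 3.350197; γ = atan2(R₃₂, −R₃₁) mod 2π = 2.244575
Need the full column D^2_{m',-2} for m'=−2..2 at α=3.3502, β=1.0974, γ=2.2446.
cos(β/2)=0.853216, sin(β/2)=0.521558
d^2_{-2,-2}: single k=0 term ⇒ +0.529951;  D = +0.102151-0.520013i
d^2_{-1,-2}: single k=0 term ⇒ -0.647902;  D = -0.009481-0.647833i
d^2_{0,-2}: single k=0 term ⇒ +0.485063;  D = -0.107388-0.473027i
d^2_{1,-2}: single k=0 term ⇒ -0.242101;  D = -0.101330-0.219875i
d^2_{2,-2}: single k=0 term ⇒ +0.073996;  D = -0.044217-0.059332i
Y_2^{m'}(θ=1.2339,φ=1.133) and Σ D·Y over m':
  (+0.1022-0.5200i)·(-0.2204-0.2642i)  (-0.0095-0.6478i)·(+0.1022-0.2183i)  (-0.1074-0.4730i)·(-0.2120+0.0000i)  (-0.1013-0.2199i)·(-0.1022-0.2183i)  (-0.0442-0.0593i)·(-0.2204+0.2642i)
Y_2^-2(R⁻¹ n̂) = -0.291745+0.169752i

Re=-0.2917 Im=0.1698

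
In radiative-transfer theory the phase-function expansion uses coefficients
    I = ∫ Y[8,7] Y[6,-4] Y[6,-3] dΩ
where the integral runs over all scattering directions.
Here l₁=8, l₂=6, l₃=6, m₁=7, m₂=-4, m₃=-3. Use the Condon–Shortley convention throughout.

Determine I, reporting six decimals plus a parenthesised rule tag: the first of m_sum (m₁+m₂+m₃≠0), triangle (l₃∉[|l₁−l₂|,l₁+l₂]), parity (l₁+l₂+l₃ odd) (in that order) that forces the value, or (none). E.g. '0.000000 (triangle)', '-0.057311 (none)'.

m-sum 0 ✓  L=20 even ✓  2≤6≤14 ✓
Π(2lᵢ+1) = 17×13×13 = 2873
triangle coeff Δ(8,6,6) = 1/1309458150
Σ_t [2,6]: t=2:+1/49766400 t=3:−1/3110400 t=4:+1/1327104 t=5:−1/3110400 t=6:+1/49766400 = 1/6635520
(3j)²=350/46189 [(8 6 6; 0 0 0)], sign=+1
Σ_t [0,1]: t=0:+1/812851200 t=1:−1/1219276800 = 1/2438553600
(3j)²=6/2261 [(8 6 6; 7 -4 -3)], sign=-1
⇒ 4πI² = 3900/67507
I = (-1)√(3900/67507/(4π)) = -0.06780363
No selection rule forces the value: the integral is nonzero (none).

-0.067804 (none)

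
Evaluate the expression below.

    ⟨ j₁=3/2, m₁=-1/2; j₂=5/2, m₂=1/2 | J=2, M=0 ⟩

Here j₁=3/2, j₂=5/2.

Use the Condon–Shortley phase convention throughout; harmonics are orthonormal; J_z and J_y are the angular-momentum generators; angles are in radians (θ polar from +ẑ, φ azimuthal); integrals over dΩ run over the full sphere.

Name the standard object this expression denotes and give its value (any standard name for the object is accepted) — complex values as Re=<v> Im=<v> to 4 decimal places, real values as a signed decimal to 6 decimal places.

This is a Clebsch–Gordan (vector-coupling) coefficient.
triangle: 2!*1!*3!/7! = 12/5040
(j±m)!: 1!*2!*3!*2!*2!*2! = 96
prefactor² = (2J+1)*Δ*N² = 8/7
  k=1: −1/(1!*1!*1!*2!*0!*1!) = -1/2
  k=2: +1/(2!*0!*0!*1!*1!*2!) = 1/4
Σ = -1/4  ⇒  CG² = 8/7*(-1/4)² = 1/14
CG = −√(1/14) = -0.267261

Clebsch–Gordan coefficient, −√(1/14) ≈ -0.267261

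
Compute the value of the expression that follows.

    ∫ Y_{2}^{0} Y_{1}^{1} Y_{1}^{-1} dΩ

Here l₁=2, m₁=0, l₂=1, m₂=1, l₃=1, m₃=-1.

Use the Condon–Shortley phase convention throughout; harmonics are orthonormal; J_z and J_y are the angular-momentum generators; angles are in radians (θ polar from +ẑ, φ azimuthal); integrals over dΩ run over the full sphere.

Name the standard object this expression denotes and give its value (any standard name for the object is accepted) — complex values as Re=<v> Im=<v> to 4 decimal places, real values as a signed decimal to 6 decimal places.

This is a Gaunt coefficient — the integral of a triple product of spherical harmonics over the sphere.
m-sum 0 ✓  L=4 even ✓  1≤1≤3 ✓
Π(2lᵢ+1) = 5×3×3 = 45
triangle coeff Δ(2,1,1) = 1/30
Σ_t [1,1]: t=1:−1/1 = -1/1
(3j)²=2/15 [(2 1 1; 0 0 0)], sign=+1
Σ_t [2,2]: t=2:+1/4 = 1/4
(3j)²=1/30 [(2 1 1; 0 1 -1)], sign=+1
⇒ 4πI² = 1/5
I = (+1)√(1/5/(4π)) = 0.12615663

Gaunt coefficient, +0.126157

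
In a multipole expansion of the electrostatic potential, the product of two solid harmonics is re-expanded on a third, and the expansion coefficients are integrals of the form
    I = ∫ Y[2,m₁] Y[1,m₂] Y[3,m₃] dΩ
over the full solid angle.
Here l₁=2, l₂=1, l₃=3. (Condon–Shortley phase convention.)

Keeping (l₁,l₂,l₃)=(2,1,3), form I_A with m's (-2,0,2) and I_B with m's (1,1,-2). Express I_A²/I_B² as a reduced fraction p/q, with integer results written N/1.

Same 2,1,3: normalisation and zero-m 3j drop out of the ratio.
A: Δ: 0! 4! 2! / 7! → 1/105; sum: t=0:+1/24 = 1/24; 3j²(2 1 3; -2 0 2) = Δ·Π!·Σ² = 1/21  (sign -1)
B: Δ: 0! 4! 2! / 7! → 1/105; sum: t=0:+1/12 = 1/12; 3j²(2 1 3; 1 1 -2) = Δ·Π!·Σ² = 2/21  (sign -1)
I_A²/I_B² = (1/21)/(2/21) = 1/2

1/2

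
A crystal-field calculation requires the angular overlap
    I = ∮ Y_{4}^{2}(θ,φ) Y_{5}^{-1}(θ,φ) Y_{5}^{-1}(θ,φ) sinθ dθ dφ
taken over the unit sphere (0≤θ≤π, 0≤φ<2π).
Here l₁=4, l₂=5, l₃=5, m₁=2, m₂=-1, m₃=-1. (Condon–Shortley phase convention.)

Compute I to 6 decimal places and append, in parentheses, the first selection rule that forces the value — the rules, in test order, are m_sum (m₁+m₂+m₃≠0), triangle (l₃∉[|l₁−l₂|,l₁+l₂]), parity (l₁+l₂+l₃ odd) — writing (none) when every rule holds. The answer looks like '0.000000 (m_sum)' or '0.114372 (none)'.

0.137240 (none)

Rules hold: Σm=0, L=14 even, 1≤5≤9.
N = 9·11·11 = 1089
Δ = 4!·4!·6!/15! = 1/3153150
Racah Σ t=0..4: t=0:+1/69120 t=1:−1/1728 t=2:+1/576 t=3:−1/1728 t=4:+1/69120 = 7/11520
⇒ 3j(4 5 5; 0 0 0)² = 2/143, sgn -1
Racah Σ t=0..2: t=0:+1/4608 t=1:−1/1296 t=2:+1/4608 = -7/20736
⇒ 3j(4 5 5; 2 -1 -1)² = 20/1287, sgn -1
4πI² = N·(3j₀)²·(3jₘ)² = 40/169
I = +1·√(0.236686/4π) = 0.13724032
No selection rule forces the value: the integral is nonzero (none).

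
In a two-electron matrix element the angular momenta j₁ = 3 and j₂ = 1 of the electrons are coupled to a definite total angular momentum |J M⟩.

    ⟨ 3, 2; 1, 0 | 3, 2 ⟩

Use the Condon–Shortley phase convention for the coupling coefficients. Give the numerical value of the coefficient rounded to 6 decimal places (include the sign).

+√(1/3) ≈ +0.577350

√[7·1!5!1!/8! · 5!1!1!1!5!1!] = √(300)
  +(−1)^0/∏(0,1,1,1,4,0)! = 1/24  (running 1/24)
  +(−1)^1/∏(1,0,0,0,5,1)! = -1/120  (running 1/30)
⟨..|..⟩ = √(300)·(1/30) = +0.577350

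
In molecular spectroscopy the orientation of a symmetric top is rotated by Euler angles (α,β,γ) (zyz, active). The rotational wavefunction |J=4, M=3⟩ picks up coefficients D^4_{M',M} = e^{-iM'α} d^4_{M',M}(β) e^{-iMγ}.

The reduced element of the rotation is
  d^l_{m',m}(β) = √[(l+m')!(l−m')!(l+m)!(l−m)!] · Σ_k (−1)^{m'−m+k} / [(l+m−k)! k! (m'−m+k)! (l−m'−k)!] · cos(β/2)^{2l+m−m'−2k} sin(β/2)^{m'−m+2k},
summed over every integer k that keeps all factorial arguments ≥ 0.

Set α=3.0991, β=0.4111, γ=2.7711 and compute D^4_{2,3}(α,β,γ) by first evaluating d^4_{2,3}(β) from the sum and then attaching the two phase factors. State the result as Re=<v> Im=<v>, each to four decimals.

D^4_{2,3}(3.0991,0.4111,2.7711) = e^{-i·2·3.0991}·d^4_{2,3}(0.4111)·e^{-i·3·2.7711}. Compute d first:
With c≡cos(β/2)=0.978949 and s≡sin(β/2)=0.204106, N=[720·2·5040·1]^{1/2}=2693.993318
k: max(0,(3)−(2))=1 … min(4+(3),4−(2))=2
  k=1: (−1)^0·2693.9933/(720)·0.9789^7·0.2041^1 = +0.658020
  k=2: (−1)^1·2693.9933/(240)·0.9789^5·0.2041^3 = -0.085812
d^4_{2,3}(0.4111) = +0.658020 -0.085812 = +0.572208
Phases: e^{-i·(2)·3.0991}=+0.996391+0.084883i, e^{-i·(3)·2.7711}=-0.443337-0.896355i ⇒ D=-0.209229-0.532583i

Re=-0.2092 Im=-0.5326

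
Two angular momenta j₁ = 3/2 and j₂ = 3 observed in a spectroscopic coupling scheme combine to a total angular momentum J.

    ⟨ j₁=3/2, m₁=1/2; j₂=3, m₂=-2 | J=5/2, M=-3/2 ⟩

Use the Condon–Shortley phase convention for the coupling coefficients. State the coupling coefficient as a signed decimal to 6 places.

√[6·2!1!4!/8! · 2!1!1!5!1!4!] = √(288/7)
  +(−1)^0/∏(0,2,1,1,0,3)! = 1/12  (running 1/12)
  +(−1)^1/∏(1,1,0,0,1,4)! = -1/24  (running 1/24)
⟨..|..⟩ = √(288/7)·(1/24) = +0.267261

+0.267261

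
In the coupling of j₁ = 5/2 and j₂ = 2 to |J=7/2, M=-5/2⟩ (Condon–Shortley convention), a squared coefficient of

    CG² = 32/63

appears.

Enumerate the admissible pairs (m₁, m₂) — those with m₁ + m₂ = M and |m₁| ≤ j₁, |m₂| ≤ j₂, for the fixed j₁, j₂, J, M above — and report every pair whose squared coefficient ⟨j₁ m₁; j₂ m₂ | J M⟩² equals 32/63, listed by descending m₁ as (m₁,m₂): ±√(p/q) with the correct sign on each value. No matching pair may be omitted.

(-1/2,-2): +√(32/63)

Admissible pairs with m₁+m₂ = M = -5/2: (-5/2,0), (-3/2,-1), (-1/2,-2)
  (m₁,m₂)=(-1/2,-2): CG² = 32/63, CG = +√(32/63)   ← matches the target
  (m₁,m₂)=(-3/2,-1): CG² = 1/63, CG = −√(1/63)
  (m₁,m₂)=(-5/2,0): CG² = 10/21, CG = −√(10/21)
Pairs with CG² = 32/63: (-1/2,-2): +√(32/63)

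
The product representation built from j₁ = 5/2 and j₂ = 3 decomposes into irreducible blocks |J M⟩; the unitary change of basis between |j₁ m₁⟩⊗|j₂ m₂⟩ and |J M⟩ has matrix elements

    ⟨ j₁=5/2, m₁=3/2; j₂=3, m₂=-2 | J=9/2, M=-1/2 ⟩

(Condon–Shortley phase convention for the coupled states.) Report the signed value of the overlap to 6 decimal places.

j₁+j₂−J=1  J+j₁−j₂=4  J−j₁+j₂=5  j₁+j₂+J+1=11
(j₁±m₁, j₂±m₂, J±M) = (4,1,1,5,4,5)
P² = 460800/77
sum k=0..1:
  [0] +1/144 = 1/144
  [1] −1/2880 = -1/2880
S = 19/2880
C² = P²·S² = 361/1386 ; C = +0.510355

+√(361/1386) = +0.510355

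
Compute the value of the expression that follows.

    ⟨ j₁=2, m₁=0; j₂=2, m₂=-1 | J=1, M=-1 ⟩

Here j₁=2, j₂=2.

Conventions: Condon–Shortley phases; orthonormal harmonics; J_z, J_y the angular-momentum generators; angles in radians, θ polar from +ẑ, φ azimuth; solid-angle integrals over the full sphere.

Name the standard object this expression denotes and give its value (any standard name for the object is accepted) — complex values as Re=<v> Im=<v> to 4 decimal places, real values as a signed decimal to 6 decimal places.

Clebsch–Gordan coefficient, −√(3/10) ≈ -0.547723

This is a Clebsch–Gordan (vector-coupling) coefficient.
j₁+j₂−J=3  J+j₁−j₂=1  J−j₁+j₂=1  j₁+j₂+J+1=6
(j₁±m₁, j₂±m₂, J±M) = (2,2,1,3,0,2)
P² = 6/5
sum k=1..1:
  [1] −1/2 = -1/2
S = -1/2
C² = P²·S² = 3/10 ; C = -0.547723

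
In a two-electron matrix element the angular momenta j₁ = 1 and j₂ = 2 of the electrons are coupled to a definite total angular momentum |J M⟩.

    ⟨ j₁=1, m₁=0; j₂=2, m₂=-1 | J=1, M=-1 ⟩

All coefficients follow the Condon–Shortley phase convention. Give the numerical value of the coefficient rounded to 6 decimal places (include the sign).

j₁+j₂−J=2  J+j₁−j₂=0  J−j₁+j₂=2  j₁+j₂+J+1=5
(j₁±m₁, j₂±m₂, J±M) = (1,1,1,3,0,2)
P² = 6/5
sum k=1..1:
  [1] −1/2 = -1/2
S = -1/2
C² = P²·S² = 3/10 ; C = -0.547723

-0.547723  (= −√(3/10))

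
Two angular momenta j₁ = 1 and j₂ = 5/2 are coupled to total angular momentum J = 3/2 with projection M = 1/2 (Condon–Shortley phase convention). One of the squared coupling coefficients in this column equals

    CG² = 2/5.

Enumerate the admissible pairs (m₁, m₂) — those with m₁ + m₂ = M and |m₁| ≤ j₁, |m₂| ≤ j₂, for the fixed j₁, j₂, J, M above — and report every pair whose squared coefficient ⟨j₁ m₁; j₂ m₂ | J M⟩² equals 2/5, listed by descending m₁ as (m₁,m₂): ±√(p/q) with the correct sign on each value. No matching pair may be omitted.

(0,1/2): −√(2/5); (-1,3/2): +√(2/5)

Admissible pairs with m₁+m₂ = M = 1/2: (-1,3/2), (0,1/2), (1,-1/2)
  (m₁,m₂)=(1,-1/2): CG² = 1/5, CG = +√(1/5)
  (m₁,m₂)=(0,1/2): CG² = 2/5, CG = −√(2/5)   ← matches the target
  (m₁,m₂)=(-1,3/2): CG² = 2/5, CG = +√(2/5)   ← matches the target
Pairs with CG² = 2/5: (0,1/2): −√(2/5); (-1,3/2): +√(2/5)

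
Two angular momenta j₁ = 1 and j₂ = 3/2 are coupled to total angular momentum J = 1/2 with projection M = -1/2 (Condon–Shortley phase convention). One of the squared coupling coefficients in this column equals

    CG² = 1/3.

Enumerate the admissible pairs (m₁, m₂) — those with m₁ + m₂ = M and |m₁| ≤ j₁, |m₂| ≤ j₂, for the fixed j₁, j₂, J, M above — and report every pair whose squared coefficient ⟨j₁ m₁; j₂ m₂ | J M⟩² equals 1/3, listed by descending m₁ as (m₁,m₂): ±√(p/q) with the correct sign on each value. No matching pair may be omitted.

(0,-1/2): −√(1/3)

Admissible pairs with m₁+m₂ = M = -1/2: (-1,1/2), (0,-1/2), (1,-3/2)
  (m₁,m₂)=(1,-3/2): CG² = 1/2, CG = +√(1/2)
  (m₁,m₂)=(0,-1/2): CG² = 1/3, CG = −√(1/3)   ← matches the target
  (m₁,m₂)=(-1,1/2): CG² = 1/6, CG = +√(1/6)
Pairs with CG² = 1/3: (0,-1/2): −√(1/3)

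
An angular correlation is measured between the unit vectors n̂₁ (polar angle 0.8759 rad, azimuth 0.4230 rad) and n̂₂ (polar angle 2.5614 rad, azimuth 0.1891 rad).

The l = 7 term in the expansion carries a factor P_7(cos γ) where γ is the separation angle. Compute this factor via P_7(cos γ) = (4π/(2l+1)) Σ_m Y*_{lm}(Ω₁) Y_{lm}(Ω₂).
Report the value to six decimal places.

0.237498

Expand P_7 via completeness: Σ_{m} conj(Y_{7,m}) at Ω₁ times Y_{7,m} at Ω₂ —
  m=-7: (-0.077605+0.014169i) × (+0.001819-0.007213i) = -0.000039+0.000586i  (running Σ = -0.000039+0.000586i)
  m=-6: (-0.202577+0.139661i) × (-0.017941+0.038488i) = -0.001741-0.010302i  (running Σ = -0.001780-0.009717i)
  m=-5: (-0.219945+0.363450i) × (+0.086051-0.119195i) = +0.024395+0.057491i  (running Σ = +0.022615+0.047775i)
  m=-4: (-0.046079+0.378315i) × (-0.245637+0.231788i) = -0.076370-0.103609i  (running Σ = -0.053755-0.055834i)
  m=-3: (-0.000330-0.001060i) × (+0.411950-0.262481i) = -0.000414-0.000350i  (running Σ = -0.054169-0.056184i)
  m=-2: (-0.237546-0.268235i) × (-0.293241+0.116513i) = +0.100911+0.050980i  (running Σ = +0.046742-0.005204i)
  m=-1: (-0.147276-0.066300i) × (-0.204270+0.039095i) = +0.032676+0.007785i  (running Σ = +0.079418+0.002582i)
  m=0: (+0.315859-0.000000i) × (+0.394658+0.000000i) = +0.124656+0.000000i  (running Σ = +0.204074+0.002582i)
  m=1: (+0.147276-0.066300i) × (+0.204270+0.039095i) = +0.032676-0.007785i  (running Σ = +0.236751-0.005204i)
  m=2: (-0.237546+0.268235i) × (-0.293241-0.116513i) = +0.100911-0.050980i  (running Σ = +0.337661-0.056184i)
  m=3: (+0.000330-0.001060i) × (-0.411950-0.262481i) = -0.000414+0.000350i  (running Σ = +0.337247-0.055834i)
  m=4: (-0.046079-0.378315i) × (-0.245637-0.231788i) = -0.076370+0.103609i  (running Σ = +0.260877+0.047775i)
  m=5: (+0.219945+0.363450i) × (-0.086051-0.119195i) = +0.024395-0.057491i  (running Σ = +0.285272-0.009717i)
  m=6: (-0.202577-0.139661i) × (-0.017941-0.038488i) = -0.001741+0.010302i  (running Σ = +0.283531+0.000586i)
  m=7: (+0.077605+0.014169i) × (-0.001819-0.007213i) = -0.000039-0.000586i  (running Σ = +0.283492-0.000000i)
Σ over m = +0.283492-0.000000i; ×(4π/15) → +0.237498-0.000000i. Real part: 0.237498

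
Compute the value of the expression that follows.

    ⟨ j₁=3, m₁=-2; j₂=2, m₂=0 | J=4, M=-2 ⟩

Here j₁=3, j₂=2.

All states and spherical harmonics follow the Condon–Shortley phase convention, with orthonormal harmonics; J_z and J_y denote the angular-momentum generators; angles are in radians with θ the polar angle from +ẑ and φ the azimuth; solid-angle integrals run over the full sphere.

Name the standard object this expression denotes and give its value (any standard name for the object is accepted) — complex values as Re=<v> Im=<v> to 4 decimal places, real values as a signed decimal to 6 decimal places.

This is a Clebsch–Gordan (vector-coupling) coefficient.
j₁+j₂−J=1  J+j₁−j₂=5  J−j₁+j₂=3  j₁+j₂+J+1=10
(j₁±m₁, j₂±m₂, J±M) = (1,5,2,2,2,6)
P² = 8640/7
sum k=0..1:
  [0] +1/240 = 1/240
  [1] −1/48 = -1/48
S = -1/60
C² = P²·S² = 12/35 ; C = -0.585540

Clebsch–Gordan coefficient, −√(12/35) ≈ -0.585540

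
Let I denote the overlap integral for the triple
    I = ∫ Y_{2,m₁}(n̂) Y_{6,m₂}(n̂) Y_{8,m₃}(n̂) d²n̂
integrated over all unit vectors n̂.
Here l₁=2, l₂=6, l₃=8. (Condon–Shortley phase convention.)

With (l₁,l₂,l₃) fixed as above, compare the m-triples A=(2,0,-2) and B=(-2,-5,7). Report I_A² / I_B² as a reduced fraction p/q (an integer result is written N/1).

l's match ⇒ only the (l;m) 3-j factors differ between A and B.
A: triangle coeff Δ(2,6,8) = 1/30940; Σ_t [0,0]: t=0:+1/12441600 = 1/12441600; (3j)²=3/442 [(2 6 8; 2 0 -2)], sign=+1
B: triangle coeff Δ(2,6,8) = 1/30940; Σ_t [0,0]: t=0:+1/958003200 = 1/958003200; (3j)²=3/68 [(2 6 8; -2 -5 7)], sign=-1
I_A²/I_B² = (3/442)/(3/68) = 2/13

2/13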